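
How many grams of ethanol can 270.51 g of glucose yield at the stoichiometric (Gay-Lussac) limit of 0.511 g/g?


Theoretical ethanol yield: m_EtOH = 0.511 * m_glucose
m_EtOH = 0.511 * 270.51 = 138.2306 g

138.2306 g


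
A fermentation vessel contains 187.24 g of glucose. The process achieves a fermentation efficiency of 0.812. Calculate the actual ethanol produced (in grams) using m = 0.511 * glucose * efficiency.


Actual ethanol: m = 0.511 * 187.24 * 0.812
m = 77.6919 g

77.6919 g


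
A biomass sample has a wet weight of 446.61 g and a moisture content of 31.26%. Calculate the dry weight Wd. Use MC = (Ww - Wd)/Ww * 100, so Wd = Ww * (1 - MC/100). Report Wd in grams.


Wd = Ww * (1 - MC/100)
= 446.61 * (1 - 31.26/100)
= 306.9997 g

306.9997 g


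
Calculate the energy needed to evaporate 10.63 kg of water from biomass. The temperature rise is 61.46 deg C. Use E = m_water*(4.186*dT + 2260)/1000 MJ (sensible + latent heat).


E = m_water * (4.186 * dT + 2260) / 1000
= 10.63 * (4.186 * 61.46 + 2260) / 1000
= 26.7586 MJ

26.7586 MJ


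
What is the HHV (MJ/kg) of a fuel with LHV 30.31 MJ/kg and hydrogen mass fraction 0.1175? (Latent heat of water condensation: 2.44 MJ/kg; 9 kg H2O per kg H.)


HHV = LHV + H_frac * 9 * 2.44
= 30.31 + 0.1175 * 9 * 2.44
= 32.8903 MJ/kg

32.8903 MJ/kg


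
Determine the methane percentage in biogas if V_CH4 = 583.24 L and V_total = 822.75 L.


CH4% = V_CH4 / V_total * 100
= 583.24 / 822.75 * 100
= 70.8891%

70.8891%


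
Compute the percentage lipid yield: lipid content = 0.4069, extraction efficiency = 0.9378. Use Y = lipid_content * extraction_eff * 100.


Y = lipid_content * extraction_eff * 100
= 0.4069 * 0.9378 * 100
= 38.1591%

38.1591%


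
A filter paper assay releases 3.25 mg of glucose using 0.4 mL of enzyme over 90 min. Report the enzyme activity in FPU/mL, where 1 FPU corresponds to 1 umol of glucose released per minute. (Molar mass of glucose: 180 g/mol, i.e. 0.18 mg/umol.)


Activity = glucose_mg / (0.18 mg/umol * V_mL * t_min)
= 3.25 / (0.18 * 0.4 * 90)
= 0.5015 FPU/mL

0.5015 FPU/mL


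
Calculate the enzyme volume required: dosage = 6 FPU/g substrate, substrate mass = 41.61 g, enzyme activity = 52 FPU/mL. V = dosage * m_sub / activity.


V = dosage * m_sub / activity
V = 6 * 41.61 / 52
V = 4.8012 mL

4.8012 mL


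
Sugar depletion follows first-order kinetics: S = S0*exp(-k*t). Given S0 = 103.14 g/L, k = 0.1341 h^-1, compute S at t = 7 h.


S = S0 * exp(-k * t)
S = 103.14 * exp(-0.1341 * 7)
S = 40.3418 g/L

40.3418 g/L


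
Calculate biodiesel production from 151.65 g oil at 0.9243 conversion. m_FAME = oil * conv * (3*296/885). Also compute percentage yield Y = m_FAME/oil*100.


m_FAME = oil * conv * (3 * 296 / 885) = oil * conv * (888/885)
= 151.65 * 0.9243 * 888 / 885
= 140.6452 g
Y = m_FAME / oil * 100 = conv * (888/885) * 100
= 0.9243 * 888 / 885 * 100
= 92.74%

140.6452 g FAME; Y = 92.74%


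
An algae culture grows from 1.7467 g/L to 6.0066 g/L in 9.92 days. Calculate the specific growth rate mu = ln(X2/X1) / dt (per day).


mu = ln(X2/X1) / dt
= ln(6.0066/1.7467) / 9.92
= 0.1245 per day

0.1245 per day


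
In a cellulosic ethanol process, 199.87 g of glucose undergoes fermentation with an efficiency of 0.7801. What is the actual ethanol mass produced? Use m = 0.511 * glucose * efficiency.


Actual ethanol: m = 0.511 * 199.87 * 0.7801
m = 79.6744 g

79.6744 g


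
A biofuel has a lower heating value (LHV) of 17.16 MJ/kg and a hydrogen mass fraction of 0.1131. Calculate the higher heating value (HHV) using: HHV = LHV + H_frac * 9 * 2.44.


HHV = LHV + H_frac * 9 * 2.44
= 17.16 + 0.1131 * 9 * 2.44
= 19.6437 MJ/kg

19.6437 MJ/kg


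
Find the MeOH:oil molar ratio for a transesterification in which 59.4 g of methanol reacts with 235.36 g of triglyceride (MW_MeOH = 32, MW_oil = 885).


Molar ratio = n_MeOH / n_oil = (MeOH/32) / (oil/885) = (MeOH * 885) / (32 * oil)
= (59.4 * 885) / (32 * 235.36)
= 6.9799

6.9799


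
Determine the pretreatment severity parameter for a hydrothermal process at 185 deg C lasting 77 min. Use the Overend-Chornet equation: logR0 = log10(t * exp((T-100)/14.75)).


logR0 = log10(t * exp((T - 100) / 14.75))
= log10(77 * exp((185 - 100) / 14.75))
= 4.3892

4.3892


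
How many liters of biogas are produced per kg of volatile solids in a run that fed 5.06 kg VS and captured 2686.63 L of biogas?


Y = V / VS
= 2686.63 / 5.06
= 530.9545 L/kg VS

530.9545 L/kg VS


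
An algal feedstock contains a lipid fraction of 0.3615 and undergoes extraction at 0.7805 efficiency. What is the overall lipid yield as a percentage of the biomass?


Y = lipid_content * extraction_eff * 100
= 0.3615 * 0.7805 * 100
= 28.2151%

28.2151%


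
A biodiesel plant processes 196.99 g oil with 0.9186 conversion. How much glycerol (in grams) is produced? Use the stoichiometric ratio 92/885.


glycerol = oil * conv * (92/885)
= 196.99 * 0.9186 * 92 / 885
= 18.8111 g

18.8111 g


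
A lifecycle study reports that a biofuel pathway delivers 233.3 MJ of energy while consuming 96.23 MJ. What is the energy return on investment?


EROI = E_out / E_in
= 233.3 / 96.23
= 2.4244

2.4244


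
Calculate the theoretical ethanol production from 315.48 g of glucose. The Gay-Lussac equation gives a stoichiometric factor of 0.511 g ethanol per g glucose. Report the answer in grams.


Theoretical ethanol yield: m_EtOH = 0.511 * m_glucose
m_EtOH = 0.511 * 315.48 = 161.2103 g

161.2103 g


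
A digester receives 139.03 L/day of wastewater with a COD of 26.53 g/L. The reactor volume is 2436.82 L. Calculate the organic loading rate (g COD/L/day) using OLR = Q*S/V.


OLR = Q * S / V
= 139.03 * 26.53 / 2436.82
= 1.5136 g/L/day

1.5136 g/L/day


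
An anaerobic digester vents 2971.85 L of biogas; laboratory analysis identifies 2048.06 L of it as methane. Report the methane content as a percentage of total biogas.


CH4% = V_CH4 / V_total * 100
= 2048.06 / 2971.85 * 100
= 68.9153%

68.9153%


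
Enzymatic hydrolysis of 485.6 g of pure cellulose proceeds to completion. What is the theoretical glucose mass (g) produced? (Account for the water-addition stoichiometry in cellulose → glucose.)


glucose = cellulose * 180/162
= 485.6 * 180/162
= 539.5556 g

539.5556 g


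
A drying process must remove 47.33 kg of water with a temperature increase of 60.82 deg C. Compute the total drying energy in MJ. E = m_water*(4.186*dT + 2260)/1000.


E = m_water * (4.186 * dT + 2260) / 1000
= 47.33 * (4.186 * 60.82 + 2260) / 1000
= 119.0157 MJ

119.0157 MJ


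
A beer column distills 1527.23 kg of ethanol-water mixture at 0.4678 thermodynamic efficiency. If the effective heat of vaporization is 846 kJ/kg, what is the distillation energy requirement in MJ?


E = m * 846 / (eta * 1000)
= 1527.23 * 846 / (0.4678 * 1000)
= 2761.9422 MJ

2761.9422 MJ


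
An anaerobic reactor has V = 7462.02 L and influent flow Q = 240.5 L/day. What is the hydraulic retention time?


HRT = V / Q
= 7462.02 / 240.5
= 31.0271 days

31.0271 days


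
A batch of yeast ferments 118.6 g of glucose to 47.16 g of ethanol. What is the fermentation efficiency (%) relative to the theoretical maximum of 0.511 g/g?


Fermentation efficiency = (actual / (0.511 * glucose)) * 100
= (47.16 / (0.511 * 118.6)) * 100
= 77.8159%

77.8159%


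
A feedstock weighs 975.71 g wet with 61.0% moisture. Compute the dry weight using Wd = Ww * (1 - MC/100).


Wd = Ww * (1 - MC/100)
= 975.71 * (1 - 61.0/100)
= 380.5269 g

380.5269 g


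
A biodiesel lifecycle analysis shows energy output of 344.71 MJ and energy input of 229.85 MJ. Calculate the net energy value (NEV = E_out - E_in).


NEV = E_out - E_in
= 344.71 - 229.85
= 114.8600 MJ

114.8600 MJ


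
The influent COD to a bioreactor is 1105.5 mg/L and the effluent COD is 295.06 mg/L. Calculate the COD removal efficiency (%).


eta = (COD_in - COD_out) / COD_in * 100
= (1105.5 - 295.06) / 1105.5 * 100
= 73.3098%

73.3098%


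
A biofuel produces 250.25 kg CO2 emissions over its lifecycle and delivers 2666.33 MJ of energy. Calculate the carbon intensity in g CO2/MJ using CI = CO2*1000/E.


CI = CO2 * 1000 / E
= 250.25 * 1000 / 2666.33
= 93.8556 g CO2/MJ

93.8556 g CO2/MJ


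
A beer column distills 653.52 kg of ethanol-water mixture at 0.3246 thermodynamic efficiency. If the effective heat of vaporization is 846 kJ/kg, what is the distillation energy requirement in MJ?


E = m * 846 / (eta * 1000)
= 653.52 * 846 / (0.3246 * 1000)
= 1703.2591 MJ

1703.2591 MJ


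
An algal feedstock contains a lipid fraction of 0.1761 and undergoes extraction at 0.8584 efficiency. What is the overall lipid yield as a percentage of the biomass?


Y = lipid_content * extraction_eff * 100
= 0.1761 * 0.8584 * 100
= 15.1164%

15.1164%


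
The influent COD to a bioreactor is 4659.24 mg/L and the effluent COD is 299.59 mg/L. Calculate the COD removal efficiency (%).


eta = (COD_in - COD_out) / COD_in * 100
= (4659.24 - 299.59) / 4659.24 * 100
= 93.5700%

93.5700%


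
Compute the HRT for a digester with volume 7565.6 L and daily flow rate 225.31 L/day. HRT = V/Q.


HRT = V / Q
= 7565.6 / 225.31
= 33.5786 days

33.5786 days


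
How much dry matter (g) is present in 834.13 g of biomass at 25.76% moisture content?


Wd = Ww * (1 - MC/100)
= 834.13 * (1 - 25.76/100)
= 619.2581 g

619.2581 g


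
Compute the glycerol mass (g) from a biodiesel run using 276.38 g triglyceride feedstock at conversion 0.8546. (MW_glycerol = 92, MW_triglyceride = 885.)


glycerol = oil * conv * (92/885)
= 276.38 * 0.8546 * 92 / 885
= 24.5535 g

24.5535 g


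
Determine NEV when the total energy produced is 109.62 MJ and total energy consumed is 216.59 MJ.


NEV = E_out - E_in
= 109.62 - 216.59
= -106.9700 MJ

-106.9700 MJ


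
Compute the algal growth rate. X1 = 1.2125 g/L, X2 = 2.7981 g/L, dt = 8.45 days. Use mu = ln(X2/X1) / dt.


mu = ln(X2/X1) / dt
= ln(2.7981/1.2125) / 8.45
= 0.0990 per day

0.0990 per day


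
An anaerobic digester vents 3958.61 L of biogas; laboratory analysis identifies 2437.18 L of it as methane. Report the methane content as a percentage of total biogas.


CH4% = V_CH4 / V_total * 100
= 2437.18 / 3958.61 * 100
= 61.5666%

61.5666%


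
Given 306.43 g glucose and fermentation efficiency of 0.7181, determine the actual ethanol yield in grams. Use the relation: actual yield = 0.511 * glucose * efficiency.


Actual ethanol: m = 0.511 * 306.43 * 0.7181
m = 112.4442 g

112.4442 g


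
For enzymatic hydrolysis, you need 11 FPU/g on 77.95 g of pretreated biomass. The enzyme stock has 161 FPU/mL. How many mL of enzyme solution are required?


V = dosage * m_sub / activity
V = 11 * 77.95 / 161
V = 5.3258 mL

5.3258 mL


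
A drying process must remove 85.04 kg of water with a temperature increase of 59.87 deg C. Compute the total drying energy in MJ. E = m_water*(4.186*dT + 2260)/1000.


E = m_water * (4.186 * dT + 2260) / 1000
= 85.04 * (4.186 * 59.87 + 2260) / 1000
= 213.5028 MJ

213.5028 MJ


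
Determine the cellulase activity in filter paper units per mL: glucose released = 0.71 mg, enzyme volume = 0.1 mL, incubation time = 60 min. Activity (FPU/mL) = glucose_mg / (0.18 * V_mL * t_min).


Activity = glucose_mg / (0.18 mg/umol * V_mL * t_min)
= 0.71 / (0.18 * 0.1 * 60)
= 0.6574 FPU/mL

0.6574 FPU/mL


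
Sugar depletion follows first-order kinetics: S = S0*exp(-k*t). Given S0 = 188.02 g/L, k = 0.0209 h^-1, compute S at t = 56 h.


S = S0 * exp(-k * t)
S = 188.02 * exp(-0.0209 * 56)
S = 58.3319 g/L

58.3319 g/L


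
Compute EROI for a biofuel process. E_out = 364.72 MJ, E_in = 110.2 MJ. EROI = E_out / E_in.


EROI = E_out / E_in
= 364.72 / 110.2
= 3.3096

3.3096


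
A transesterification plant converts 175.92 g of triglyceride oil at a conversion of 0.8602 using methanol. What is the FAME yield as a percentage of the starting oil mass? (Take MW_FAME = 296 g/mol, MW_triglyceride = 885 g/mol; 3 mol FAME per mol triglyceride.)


m_FAME = oil * conv * (3 * 296 / 885) = oil * conv * (888/885)
= 175.92 * 0.8602 * 888 / 885
= 151.8394 g
Y = m_FAME / oil * 100 = conv * (888/885) * 100
= 0.8602 * 888 / 885 * 100
= 86.31%

86.31%


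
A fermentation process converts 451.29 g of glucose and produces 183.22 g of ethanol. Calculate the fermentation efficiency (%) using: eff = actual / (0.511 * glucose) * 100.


Fermentation efficiency = (actual / (0.511 * glucose)) * 100
= (183.22 / (0.511 * 451.29)) * 100
= 79.4504%

79.4504%


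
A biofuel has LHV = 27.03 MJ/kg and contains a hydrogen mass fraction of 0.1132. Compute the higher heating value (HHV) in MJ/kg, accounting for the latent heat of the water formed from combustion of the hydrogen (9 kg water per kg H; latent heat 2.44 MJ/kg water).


HHV = LHV + H_frac * 9 * 2.44
= 27.03 + 0.1132 * 9 * 2.44
= 29.5159 MJ/kg

29.5159 MJ/kg


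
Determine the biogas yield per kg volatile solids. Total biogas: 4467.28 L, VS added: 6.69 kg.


Y = V / VS
= 4467.28 / 6.69
= 667.7549 L/kg VS

667.7549 L/kg VS


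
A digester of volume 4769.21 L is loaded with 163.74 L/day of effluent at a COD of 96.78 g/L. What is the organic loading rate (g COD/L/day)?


OLR = Q * S / V
= 163.74 * 96.78 / 4769.21
= 3.3227 g/L/day

3.3227 g/L/day


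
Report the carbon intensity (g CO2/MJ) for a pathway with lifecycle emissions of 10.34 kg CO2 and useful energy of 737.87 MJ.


CI = CO2 * 1000 / E
= 10.34 * 1000 / 737.87
= 14.0133 g CO2/MJ

14.0133 g CO2/MJ


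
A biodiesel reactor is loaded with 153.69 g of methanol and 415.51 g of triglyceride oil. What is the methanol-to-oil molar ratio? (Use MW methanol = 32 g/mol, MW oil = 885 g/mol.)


Molar ratio = n_MeOH / n_oil = (MeOH/32) / (oil/885) = (MeOH * 885) / (32 * oil)
= (153.69 * 885) / (32 * 415.51)
= 10.2296

10.2296


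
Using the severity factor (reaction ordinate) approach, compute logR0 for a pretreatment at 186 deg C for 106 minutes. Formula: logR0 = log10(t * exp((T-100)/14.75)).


logR0 = log10(t * exp((T - 100) / 14.75))
= log10(106 * exp((186 - 100) / 14.75))
= 4.5575

4.5575


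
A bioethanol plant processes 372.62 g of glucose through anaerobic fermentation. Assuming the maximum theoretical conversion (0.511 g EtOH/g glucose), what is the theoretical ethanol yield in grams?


Theoretical ethanol yield: m_EtOH = 0.511 * m_glucose
m_EtOH = 0.511 * 372.62 = 190.4088 g

190.4088 g


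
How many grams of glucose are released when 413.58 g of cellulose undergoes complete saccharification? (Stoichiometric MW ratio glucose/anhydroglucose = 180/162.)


glucose = cellulose * 180/162
= 413.58 * 180/162
= 459.5333 g

459.5333 g


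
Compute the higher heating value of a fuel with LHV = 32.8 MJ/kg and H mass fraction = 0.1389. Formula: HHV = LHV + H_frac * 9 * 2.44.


HHV = LHV + H_frac * 9 * 2.44
= 32.8 + 0.1389 * 9 * 2.44
= 35.8502 MJ/kg

35.8502 MJ/kg


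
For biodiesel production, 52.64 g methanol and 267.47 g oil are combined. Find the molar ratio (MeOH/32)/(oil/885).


Molar ratio = n_MeOH / n_oil = (MeOH/32) / (oil/885) = (MeOH * 885) / (32 * oil)
= (52.64 * 885) / (32 * 267.47)
= 5.4429

5.4429


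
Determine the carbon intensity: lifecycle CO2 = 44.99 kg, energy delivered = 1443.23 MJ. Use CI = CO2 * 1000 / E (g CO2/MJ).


CI = CO2 * 1000 / E
= 44.99 * 1000 / 1443.23
= 31.1731 g CO2/MJ

31.1731 g CO2/MJ


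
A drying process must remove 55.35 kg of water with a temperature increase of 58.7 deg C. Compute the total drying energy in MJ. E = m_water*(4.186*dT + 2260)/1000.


E = m_water * (4.186 * dT + 2260) / 1000
= 55.35 * (4.186 * 58.7 + 2260) / 1000
= 138.6915 MJ

138.6915 MJ


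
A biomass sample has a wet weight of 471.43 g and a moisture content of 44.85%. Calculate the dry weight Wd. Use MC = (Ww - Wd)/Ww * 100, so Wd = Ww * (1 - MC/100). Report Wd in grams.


Wd = Ww * (1 - MC/100)
= 471.43 * (1 - 44.85/100)
= 259.9936 g

259.9936 g


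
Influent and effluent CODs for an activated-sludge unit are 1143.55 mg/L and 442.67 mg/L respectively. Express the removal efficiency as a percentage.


eta = (COD_in - COD_out) / COD_in * 100
= (1143.55 - 442.67) / 1143.55 * 100
= 61.2898%

61.2898%


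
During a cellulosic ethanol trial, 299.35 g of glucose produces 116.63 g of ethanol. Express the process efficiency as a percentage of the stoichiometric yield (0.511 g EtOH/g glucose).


Fermentation efficiency = (actual / (0.511 * glucose)) * 100
= (116.63 / (0.511 * 299.35)) * 100
= 76.2448%

76.2448%


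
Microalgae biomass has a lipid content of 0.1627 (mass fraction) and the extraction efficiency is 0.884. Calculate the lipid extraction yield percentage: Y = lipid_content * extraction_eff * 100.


Y = lipid_content * extraction_eff * 100
= 0.1627 * 0.884 * 100
= 14.3827%

14.3827%


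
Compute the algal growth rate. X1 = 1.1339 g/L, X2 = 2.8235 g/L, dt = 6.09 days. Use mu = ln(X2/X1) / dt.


mu = ln(X2/X1) / dt
= ln(2.8235/1.1339) / 6.09
= 0.1498 per day

0.1498 per day


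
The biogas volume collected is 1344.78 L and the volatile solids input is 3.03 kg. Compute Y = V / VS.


Y = V / VS
= 1344.78 / 3.03
= 443.8218 L/kg VS

443.8218 L/kg VS


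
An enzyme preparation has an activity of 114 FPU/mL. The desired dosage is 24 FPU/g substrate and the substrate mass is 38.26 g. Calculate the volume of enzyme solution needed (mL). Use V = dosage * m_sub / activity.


V = dosage * m_sub / activity
V = 24 * 38.26 / 114
V = 8.0547 mL

8.0547 mL


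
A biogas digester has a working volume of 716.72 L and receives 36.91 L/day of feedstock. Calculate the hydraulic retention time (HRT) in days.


HRT = V / Q
= 716.72 / 36.91
= 19.4180 days

19.4180 days


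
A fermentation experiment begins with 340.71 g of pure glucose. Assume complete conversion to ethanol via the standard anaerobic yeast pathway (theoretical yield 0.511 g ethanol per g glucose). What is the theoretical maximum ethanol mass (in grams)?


Theoretical ethanol yield: m_EtOH = 0.511 * m_glucose
m_EtOH = 0.511 * 340.71 = 174.1028 g

174.1028 g


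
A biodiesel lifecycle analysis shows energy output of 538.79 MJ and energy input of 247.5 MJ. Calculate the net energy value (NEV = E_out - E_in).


NEV = E_out - E_in
= 538.79 - 247.5
= 291.2900 MJ

291.2900 MJ


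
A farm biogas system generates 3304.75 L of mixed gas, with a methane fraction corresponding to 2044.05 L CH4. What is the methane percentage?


CH4% = V_CH4 / V_total * 100
= 2044.05 / 3304.75 * 100
= 61.8519%

61.8519%


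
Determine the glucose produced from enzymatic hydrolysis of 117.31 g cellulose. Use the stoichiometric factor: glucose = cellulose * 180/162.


glucose = cellulose * 180/162
= 117.31 * 180/162
= 130.3444 g

130.3444 g


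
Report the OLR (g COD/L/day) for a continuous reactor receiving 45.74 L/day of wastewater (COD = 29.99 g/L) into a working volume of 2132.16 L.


OLR = Q * S / V
= 45.74 * 29.99 / 2132.16
= 0.6434 g/L/day

0.6434 g/L/day


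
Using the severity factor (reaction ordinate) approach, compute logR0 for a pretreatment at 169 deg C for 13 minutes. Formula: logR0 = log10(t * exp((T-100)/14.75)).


logR0 = log10(t * exp((T - 100) / 14.75))
= log10(13 * exp((169 - 100) / 14.75))
= 3.1456

3.1456


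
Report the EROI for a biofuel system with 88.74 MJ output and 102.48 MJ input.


EROI = E_out / E_in
= 88.74 / 102.48
= 0.8659

0.8659


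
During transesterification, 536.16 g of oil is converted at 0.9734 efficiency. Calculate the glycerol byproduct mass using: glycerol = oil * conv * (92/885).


glycerol = oil * conv * (92/885)
= 536.16 * 0.9734 * 92 / 885
= 54.2538 g

54.2538 g


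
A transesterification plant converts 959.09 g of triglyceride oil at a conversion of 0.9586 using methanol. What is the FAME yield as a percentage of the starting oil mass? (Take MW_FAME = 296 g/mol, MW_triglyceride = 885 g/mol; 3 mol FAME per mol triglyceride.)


m_FAME = oil * conv * (3 * 296 / 885) = oil * conv * (888/885)
= 959.09 * 0.9586 * 888 / 885
= 922.5002 g
Y = m_FAME / oil * 100 = conv * (888/885) * 100
= 0.9586 * 888 / 885 * 100
= 96.18%

96.18%


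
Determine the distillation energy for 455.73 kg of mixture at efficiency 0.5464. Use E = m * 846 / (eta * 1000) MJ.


E = m * 846 / (eta * 1000)
= 455.73 * 846 / (0.5464 * 1000)
= 705.6142 MJ

705.6142 MJ


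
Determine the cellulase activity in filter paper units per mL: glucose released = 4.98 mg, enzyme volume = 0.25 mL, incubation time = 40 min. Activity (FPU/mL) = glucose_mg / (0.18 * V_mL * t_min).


Activity = glucose_mg / (0.18 mg/umol * V_mL * t_min)
= 4.98 / (0.18 * 0.25 * 40)
= 2.7667 FPU/mL

2.7667 FPU/mL


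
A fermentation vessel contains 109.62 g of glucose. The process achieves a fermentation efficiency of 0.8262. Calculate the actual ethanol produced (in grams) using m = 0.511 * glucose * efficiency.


Actual ethanol: m = 0.511 * 109.62 * 0.8262
m = 46.2803 g

46.2803 g


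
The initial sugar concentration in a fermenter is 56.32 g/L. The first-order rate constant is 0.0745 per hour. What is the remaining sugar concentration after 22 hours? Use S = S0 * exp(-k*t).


S = S0 * exp(-k * t)
S = 56.32 * exp(-0.0745 * 22)
S = 10.9359 g/L

10.9359 g/L


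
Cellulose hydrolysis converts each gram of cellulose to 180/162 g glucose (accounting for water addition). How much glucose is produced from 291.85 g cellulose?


glucose = cellulose * 180/162
= 291.85 * 180/162
= 324.2778 g

324.2778 g


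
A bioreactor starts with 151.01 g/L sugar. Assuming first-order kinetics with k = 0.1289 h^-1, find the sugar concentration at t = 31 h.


S = S0 * exp(-k * t)
S = 151.01 * exp(-0.1289 * 31)
S = 2.7772 g/L

2.7772 g/L


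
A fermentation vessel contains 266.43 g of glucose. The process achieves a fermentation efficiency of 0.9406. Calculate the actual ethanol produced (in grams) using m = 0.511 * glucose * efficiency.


Actual ethanol: m = 0.511 * 266.43 * 0.9406
m = 128.0587 g

128.0587 g


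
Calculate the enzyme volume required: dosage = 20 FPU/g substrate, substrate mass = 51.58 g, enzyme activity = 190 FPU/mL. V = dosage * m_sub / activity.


V = dosage * m_sub / activity
V = 20 * 51.58 / 190
V = 5.4295 mL

5.4295 mL


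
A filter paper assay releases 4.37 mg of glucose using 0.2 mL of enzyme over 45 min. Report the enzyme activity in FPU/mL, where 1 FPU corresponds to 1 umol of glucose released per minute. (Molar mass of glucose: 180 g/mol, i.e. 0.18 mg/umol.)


Activity = glucose_mg / (0.18 mg/umol * V_mL * t_min)
= 4.37 / (0.18 * 0.2 * 45)
= 2.6975 FPU/mL

2.6975 FPU/mL


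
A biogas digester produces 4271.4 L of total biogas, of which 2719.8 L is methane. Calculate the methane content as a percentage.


CH4% = V_CH4 / V_total * 100
= 2719.8 / 4271.4 * 100
= 63.6747%

63.6747%


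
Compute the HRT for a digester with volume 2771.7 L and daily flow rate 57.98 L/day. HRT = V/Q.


HRT = V / Q
= 2771.7 / 57.98
= 47.8044 days

47.8044 days


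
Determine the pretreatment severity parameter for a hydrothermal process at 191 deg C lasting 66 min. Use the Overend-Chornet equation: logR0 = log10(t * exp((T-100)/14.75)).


logR0 = log10(t * exp((T - 100) / 14.75))
= log10(66 * exp((191 - 100) / 14.75))
= 4.4989

4.4989


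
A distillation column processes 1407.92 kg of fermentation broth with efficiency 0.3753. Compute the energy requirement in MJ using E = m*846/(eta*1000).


E = m * 846 / (eta * 1000)
= 1407.92 * 846 / (0.3753 * 1000)
= 3173.7285 MJ

3173.7285 MJ


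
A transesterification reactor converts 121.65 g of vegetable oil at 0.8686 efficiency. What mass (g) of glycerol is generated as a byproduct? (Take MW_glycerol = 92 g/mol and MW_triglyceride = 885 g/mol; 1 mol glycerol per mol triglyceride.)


glycerol = oil * conv * (92/885)
= 121.65 * 0.8686 * 92 / 885
= 10.9844 g

10.9844 g


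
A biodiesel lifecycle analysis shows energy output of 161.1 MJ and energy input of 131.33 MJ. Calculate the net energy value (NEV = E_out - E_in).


NEV = E_out - E_in
= 161.1 - 131.33
= 29.7700 MJ

29.7700 MJ


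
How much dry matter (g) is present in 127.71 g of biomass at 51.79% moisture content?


Wd = Ww * (1 - MC/100)
= 127.71 * (1 - 51.79/100)
= 61.5690 g

61.5690 g


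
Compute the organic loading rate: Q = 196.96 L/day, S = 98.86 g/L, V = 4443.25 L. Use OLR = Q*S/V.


OLR = Q * S / V
= 196.96 * 98.86 / 4443.25
= 4.3823 g/L/day

4.3823 g/L/day


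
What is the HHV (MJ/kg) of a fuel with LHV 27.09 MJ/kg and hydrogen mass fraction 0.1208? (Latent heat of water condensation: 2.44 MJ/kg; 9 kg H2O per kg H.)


HHV = LHV + H_frac * 9 * 2.44
= 27.09 + 0.1208 * 9 * 2.44
= 29.7428 MJ/kg

29.7428 MJ/kg


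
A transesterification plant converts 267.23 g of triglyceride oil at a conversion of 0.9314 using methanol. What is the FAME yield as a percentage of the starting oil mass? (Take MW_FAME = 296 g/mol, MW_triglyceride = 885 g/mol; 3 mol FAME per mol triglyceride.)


m_FAME = oil * conv * (3 * 296 / 885) = oil * conv * (888/885)
= 267.23 * 0.9314 * 888 / 885
= 249.7417 g
Y = m_FAME / oil * 100 = conv * (888/885) * 100
= 0.9314 * 888 / 885 * 100
= 93.46%

93.46%


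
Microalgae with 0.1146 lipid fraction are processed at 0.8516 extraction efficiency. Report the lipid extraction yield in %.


Y = lipid_content * extraction_eff * 100
= 0.1146 * 0.8516 * 100
= 9.7593%

9.7593%


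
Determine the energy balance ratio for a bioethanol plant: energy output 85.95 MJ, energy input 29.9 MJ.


EROI = E_out / E_in
= 85.95 / 29.9
= 2.8746

2.8746


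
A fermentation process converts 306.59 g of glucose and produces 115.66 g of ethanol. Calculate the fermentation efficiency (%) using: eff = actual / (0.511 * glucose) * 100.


Fermentation efficiency = (actual / (0.511 * glucose)) * 100
= (115.66 / (0.511 * 306.59)) * 100
= 73.8251%

73.8251%


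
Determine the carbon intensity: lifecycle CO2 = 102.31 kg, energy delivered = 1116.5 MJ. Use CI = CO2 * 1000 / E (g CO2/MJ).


CI = CO2 * 1000 / E
= 102.31 * 1000 / 1116.5
= 91.6346 g CO2/MJ

91.6346 g CO2/MJ


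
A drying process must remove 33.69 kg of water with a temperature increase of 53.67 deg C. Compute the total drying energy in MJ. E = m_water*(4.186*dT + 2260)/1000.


E = m_water * (4.186 * dT + 2260) / 1000
= 33.69 * (4.186 * 53.67 + 2260) / 1000
= 83.7083 MJ

83.7083 MJ


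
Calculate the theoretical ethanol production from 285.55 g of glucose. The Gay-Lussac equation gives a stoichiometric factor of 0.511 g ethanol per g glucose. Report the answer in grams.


Theoretical ethanol yield: m_EtOH = 0.511 * m_glucose
m_EtOH = 0.511 * 285.55 = 145.9161 g

145.9161 g


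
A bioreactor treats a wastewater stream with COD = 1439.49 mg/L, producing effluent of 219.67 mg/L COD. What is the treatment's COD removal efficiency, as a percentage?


eta = (COD_in - COD_out) / COD_in * 100
= (1439.49 - 219.67) / 1439.49 * 100
= 84.7397%

84.7397%


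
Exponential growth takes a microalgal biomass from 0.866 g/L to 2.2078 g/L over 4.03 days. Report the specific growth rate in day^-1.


mu = ln(X2/X1) / dt
= ln(2.2078/0.866) / 4.03
= 0.2322 per day

0.2322 per day


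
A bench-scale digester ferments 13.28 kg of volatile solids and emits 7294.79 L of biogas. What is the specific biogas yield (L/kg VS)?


Y = V / VS
= 7294.79 / 13.28
= 549.3065 L/kg VS

549.3065 L/kg VS


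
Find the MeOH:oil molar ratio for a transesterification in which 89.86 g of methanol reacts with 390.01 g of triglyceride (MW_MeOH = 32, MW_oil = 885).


Molar ratio = n_MeOH / n_oil = (MeOH/32) / (oil/885) = (MeOH * 885) / (32 * oil)
= (89.86 * 885) / (32 * 390.01)
= 6.3721

6.3721


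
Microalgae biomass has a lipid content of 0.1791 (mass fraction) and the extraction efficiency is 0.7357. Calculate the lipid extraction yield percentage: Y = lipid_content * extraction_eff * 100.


Y = lipid_content * extraction_eff * 100
= 0.1791 * 0.7357 * 100
= 13.1764%

13.1764%


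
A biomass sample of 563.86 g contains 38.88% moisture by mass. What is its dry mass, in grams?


Wd = Ww * (1 - MC/100)
= 563.86 * (1 - 38.88/100)
= 344.6312 g

344.6312 g


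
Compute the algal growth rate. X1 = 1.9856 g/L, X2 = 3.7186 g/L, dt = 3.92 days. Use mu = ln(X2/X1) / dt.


mu = ln(X2/X1) / dt
= ln(3.7186/1.9856) / 3.92
= 0.1601 per day

0.1601 per day


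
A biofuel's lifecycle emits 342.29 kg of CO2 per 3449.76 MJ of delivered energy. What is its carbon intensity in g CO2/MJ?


CI = CO2 * 1000 / E
= 342.29 * 1000 / 3449.76
= 99.2214 g CO2/MJ

99.2214 g CO2/MJ


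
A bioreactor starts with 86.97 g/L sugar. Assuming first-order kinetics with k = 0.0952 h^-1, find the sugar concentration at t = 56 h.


S = S0 * exp(-k * t)
S = 86.97 * exp(-0.0952 * 56)
S = 0.4208 g/L

0.4208 g/L


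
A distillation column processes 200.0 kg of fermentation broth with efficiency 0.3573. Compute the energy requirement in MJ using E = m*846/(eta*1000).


E = m * 846 / (eta * 1000)
= 200.0 * 846 / (0.3573 * 1000)
= 473.5516 MJ

473.5516 MJ


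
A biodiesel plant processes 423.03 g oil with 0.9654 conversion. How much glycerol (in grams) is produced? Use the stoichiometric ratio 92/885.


glycerol = oil * conv * (92/885)
= 423.03 * 0.9654 * 92 / 885
= 42.4544 g

42.4544 g


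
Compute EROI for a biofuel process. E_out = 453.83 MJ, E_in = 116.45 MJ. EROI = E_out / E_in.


EROI = E_out / E_in
= 453.83 / 116.45
= 3.8972

3.8972


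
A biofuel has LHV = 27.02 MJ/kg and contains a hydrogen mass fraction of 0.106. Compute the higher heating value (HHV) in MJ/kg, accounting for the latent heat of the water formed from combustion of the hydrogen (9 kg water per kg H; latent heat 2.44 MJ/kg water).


HHV = LHV + H_frac * 9 * 2.44
= 27.02 + 0.106 * 9 * 2.44
= 29.3478 MJ/kg

29.3478 MJ/kg


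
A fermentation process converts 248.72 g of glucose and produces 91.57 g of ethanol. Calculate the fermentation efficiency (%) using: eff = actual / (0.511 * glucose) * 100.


Fermentation efficiency = (actual / (0.511 * glucose)) * 100
= (91.57 / (0.511 * 248.72)) * 100
= 72.0479%

72.0479%


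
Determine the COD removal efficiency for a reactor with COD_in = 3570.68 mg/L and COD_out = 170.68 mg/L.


eta = (COD_in - COD_out) / COD_in * 100
= (3570.68 - 170.68) / 3570.68 * 100
= 95.2200%

95.2200%


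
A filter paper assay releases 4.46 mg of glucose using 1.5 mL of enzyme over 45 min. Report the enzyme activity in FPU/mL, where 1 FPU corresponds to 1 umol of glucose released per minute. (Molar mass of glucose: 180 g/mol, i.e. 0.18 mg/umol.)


Activity = glucose_mg / (0.18 mg/umol * V_mL * t_min)
= 4.46 / (0.18 * 1.5 * 45)
= 0.3671 FPU/mL

0.3671 FPU/mL


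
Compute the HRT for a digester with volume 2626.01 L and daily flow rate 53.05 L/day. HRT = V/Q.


HRT = V / Q
= 2626.01 / 53.05
= 49.5007 days

49.5007 days


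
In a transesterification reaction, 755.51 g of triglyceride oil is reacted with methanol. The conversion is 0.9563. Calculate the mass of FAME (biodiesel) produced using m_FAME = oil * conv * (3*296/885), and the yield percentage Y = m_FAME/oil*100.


m_FAME = oil * conv * (3 * 296 / 885) = oil * conv * (888/885)
= 755.51 * 0.9563 * 888 / 885
= 724.9433 g
Y = m_FAME / oil * 100 = conv * (888/885) * 100
= 0.9563 * 888 / 885 * 100
= 95.95%

724.9433 g FAME; Y = 95.95%


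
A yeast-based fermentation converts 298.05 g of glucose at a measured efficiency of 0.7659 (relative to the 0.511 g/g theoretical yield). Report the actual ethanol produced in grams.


Actual ethanol: m = 0.511 * 298.05 * 0.7659
m = 116.6493 g

116.6493 g


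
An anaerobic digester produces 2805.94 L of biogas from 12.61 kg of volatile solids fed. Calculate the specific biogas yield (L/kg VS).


Y = V / VS
= 2805.94 / 12.61
= 222.5170 L/kg VS

222.5170 L/kg VS


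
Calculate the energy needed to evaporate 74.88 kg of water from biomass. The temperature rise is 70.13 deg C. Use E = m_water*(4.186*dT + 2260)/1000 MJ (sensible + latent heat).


E = m_water * (4.186 * dT + 2260) / 1000
= 74.88 * (4.186 * 70.13 + 2260) / 1000
= 191.2109 MJ

191.2109 MJ


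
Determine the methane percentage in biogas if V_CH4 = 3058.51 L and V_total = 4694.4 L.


CH4% = V_CH4 / V_total * 100
= 3058.51 / 4694.4 * 100
= 65.1523%

65.1523%


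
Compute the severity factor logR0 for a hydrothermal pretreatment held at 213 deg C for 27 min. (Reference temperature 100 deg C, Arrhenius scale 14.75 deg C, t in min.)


logR0 = log10(t * exp((T - 100) / 14.75))
= log10(27 * exp((213 - 100) / 14.75))
= 4.7585

4.7585


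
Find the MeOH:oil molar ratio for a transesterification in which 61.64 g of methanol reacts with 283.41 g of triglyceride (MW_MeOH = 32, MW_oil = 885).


Molar ratio = n_MeOH / n_oil = (MeOH/32) / (oil/885) = (MeOH * 885) / (32 * oil)
= (61.64 * 885) / (32 * 283.41)
= 6.0151

6.0151


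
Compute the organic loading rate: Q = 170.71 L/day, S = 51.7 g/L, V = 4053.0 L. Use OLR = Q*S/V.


OLR = Q * S / V
= 170.71 * 51.7 / 4053.0
= 2.1776 g/L/day

2.1776 g/L/day


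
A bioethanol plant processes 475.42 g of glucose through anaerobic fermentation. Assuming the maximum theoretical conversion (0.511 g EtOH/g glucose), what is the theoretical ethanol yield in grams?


Theoretical ethanol yield: m_EtOH = 0.511 * m_glucose
m_EtOH = 0.511 * 475.42 = 242.9396 g

242.9396 g


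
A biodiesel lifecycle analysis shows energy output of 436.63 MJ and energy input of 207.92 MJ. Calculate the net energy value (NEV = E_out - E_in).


NEV = E_out - E_in
= 436.63 - 207.92
= 228.7100 MJ

228.7100 MJ


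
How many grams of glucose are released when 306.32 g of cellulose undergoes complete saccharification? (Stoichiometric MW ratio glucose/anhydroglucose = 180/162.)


glucose = cellulose * 180/162
= 306.32 * 180/162
= 340.3556 g

340.3556 g


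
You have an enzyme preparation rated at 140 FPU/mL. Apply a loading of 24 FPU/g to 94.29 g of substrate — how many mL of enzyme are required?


V = dosage * m_sub / activity
V = 24 * 94.29 / 140
V = 16.1640 mL

16.1640 mL


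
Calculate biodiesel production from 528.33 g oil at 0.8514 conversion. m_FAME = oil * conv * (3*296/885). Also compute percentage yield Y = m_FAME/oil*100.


m_FAME = oil * conv * (3 * 296 / 885) = oil * conv * (888/885)
= 528.33 * 0.8514 * 888 / 885
= 451.3450 g
Y = m_FAME / oil * 100 = conv * (888/885) * 100
= 0.8514 * 888 / 885 * 100
= 85.43%

451.3450 g FAME; Y = 85.43%


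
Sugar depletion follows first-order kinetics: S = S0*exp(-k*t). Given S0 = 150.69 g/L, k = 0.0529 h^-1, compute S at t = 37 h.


S = S0 * exp(-k * t)
S = 150.69 * exp(-0.0529 * 37)
S = 21.2833 g/L

21.2833 g/L


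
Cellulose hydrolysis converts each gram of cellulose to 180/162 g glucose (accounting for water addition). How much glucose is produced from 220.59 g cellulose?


glucose = cellulose * 180/162
= 220.59 * 180/162
= 245.1000 g

245.1000 g


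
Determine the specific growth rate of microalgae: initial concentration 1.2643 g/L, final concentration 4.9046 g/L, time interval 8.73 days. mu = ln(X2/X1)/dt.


mu = ln(X2/X1) / dt
= ln(4.9046/1.2643) / 8.73
= 0.1553 per day

0.1553 per day


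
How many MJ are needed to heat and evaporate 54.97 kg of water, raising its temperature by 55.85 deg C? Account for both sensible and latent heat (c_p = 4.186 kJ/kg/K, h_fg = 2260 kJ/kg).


E = m_water * (4.186 * dT + 2260) / 1000
= 54.97 * (4.186 * 55.85 + 2260) / 1000
= 137.0835 MJ

137.0835 MJ


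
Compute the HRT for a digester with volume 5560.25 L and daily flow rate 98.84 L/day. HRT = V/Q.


HRT = V / Q
= 5560.25 / 98.84
= 56.2551 days

56.2551 days


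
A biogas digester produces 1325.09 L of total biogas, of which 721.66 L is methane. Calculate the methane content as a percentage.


CH4% = V_CH4 / V_total * 100
= 721.66 / 1325.09 * 100
= 54.4612%

54.4612%


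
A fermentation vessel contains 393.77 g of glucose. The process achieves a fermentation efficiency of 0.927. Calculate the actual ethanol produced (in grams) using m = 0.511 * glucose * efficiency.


Actual ethanol: m = 0.511 * 393.77 * 0.927
m = 186.5277 g

186.5277 g


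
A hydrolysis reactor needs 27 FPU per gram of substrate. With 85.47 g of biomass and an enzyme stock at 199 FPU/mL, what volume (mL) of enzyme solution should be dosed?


V = dosage * m_sub / activity
V = 27 * 85.47 / 199
V = 11.5964 mL

11.5964 mL


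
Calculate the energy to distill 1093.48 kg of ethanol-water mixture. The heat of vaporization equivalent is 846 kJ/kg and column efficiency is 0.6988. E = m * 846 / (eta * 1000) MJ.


E = m * 846 / (eta * 1000)
= 1093.48 * 846 / (0.6988 * 1000)
= 1323.8181 MJ

1323.8181 MJ


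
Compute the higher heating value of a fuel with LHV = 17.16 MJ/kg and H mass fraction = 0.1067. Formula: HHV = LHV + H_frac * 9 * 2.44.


HHV = LHV + H_frac * 9 * 2.44
= 17.16 + 0.1067 * 9 * 2.44
= 19.5031 MJ/kg

19.5031 MJ/kg


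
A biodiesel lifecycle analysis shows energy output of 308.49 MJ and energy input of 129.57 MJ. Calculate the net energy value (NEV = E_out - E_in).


NEV = E_out - E_in
= 308.49 - 129.57
= 178.9200 MJ

178.9200 MJ


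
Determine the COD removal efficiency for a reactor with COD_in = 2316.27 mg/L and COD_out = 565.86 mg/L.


eta = (COD_in - COD_out) / COD_in * 100
= (2316.27 - 565.86) / 2316.27 * 100
= 75.5702%

75.5702%


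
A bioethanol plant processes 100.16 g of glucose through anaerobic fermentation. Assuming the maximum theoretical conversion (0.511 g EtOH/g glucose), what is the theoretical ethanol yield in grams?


Theoretical ethanol yield: m_EtOH = 0.511 * m_glucose
m_EtOH = 0.511 * 100.16 = 51.1818 g

51.1818 g


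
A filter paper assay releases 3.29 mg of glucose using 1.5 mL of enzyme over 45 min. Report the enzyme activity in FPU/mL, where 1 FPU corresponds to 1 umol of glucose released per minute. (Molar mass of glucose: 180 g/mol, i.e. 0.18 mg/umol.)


Activity = glucose_mg / (0.18 mg/umol * V_mL * t_min)
= 3.29 / (0.18 * 1.5 * 45)
= 0.2708 FPU/mL

0.2708 FPU/mL


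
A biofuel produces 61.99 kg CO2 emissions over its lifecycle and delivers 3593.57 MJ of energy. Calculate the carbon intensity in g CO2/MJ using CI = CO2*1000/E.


CI = CO2 * 1000 / E
= 61.99 * 1000 / 3593.57
= 17.2503 g CO2/MJ

17.2503 g CO2/MJ


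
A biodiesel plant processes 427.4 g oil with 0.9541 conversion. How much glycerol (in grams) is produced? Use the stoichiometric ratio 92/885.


glycerol = oil * conv * (92/885)
= 427.4 * 0.9541 * 92 / 885
= 42.3909 g

42.3909 g


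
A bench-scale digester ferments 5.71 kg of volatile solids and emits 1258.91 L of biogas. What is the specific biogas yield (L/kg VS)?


Y = V / VS
= 1258.91 / 5.71
= 220.4746 L/kg VS

220.4746 L/kg VS


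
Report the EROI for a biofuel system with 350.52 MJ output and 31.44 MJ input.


EROI = E_out / E_in
= 350.52 / 31.44
= 11.1489

11.1489


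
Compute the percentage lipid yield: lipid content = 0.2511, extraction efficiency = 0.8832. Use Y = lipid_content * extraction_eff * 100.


Y = lipid_content * extraction_eff * 100
= 0.2511 * 0.8832 * 100
= 22.1772%

22.1772%


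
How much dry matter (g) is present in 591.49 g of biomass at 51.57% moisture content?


Wd = Ww * (1 - MC/100)
= 591.49 * (1 - 51.57/100)
= 286.4586 g

286.4586 g


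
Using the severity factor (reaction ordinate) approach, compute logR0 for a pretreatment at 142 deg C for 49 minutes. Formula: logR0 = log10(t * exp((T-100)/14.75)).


logR0 = log10(t * exp((T - 100) / 14.75))
= log10(49 * exp((142 - 100) / 14.75))
= 2.9268

2.9268


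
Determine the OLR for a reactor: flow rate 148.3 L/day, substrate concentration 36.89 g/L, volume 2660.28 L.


OLR = Q * S / V
= 148.3 * 36.89 / 2660.28
= 2.0565 g/L/day

2.0565 g/L/day
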